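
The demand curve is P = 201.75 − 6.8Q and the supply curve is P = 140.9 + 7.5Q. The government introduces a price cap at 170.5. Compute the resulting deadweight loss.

0.68

Competitive equilibrium: 201.75 − 6.8Q = 140.9 + 7.5Q → Q* = 4.2552, P* = 172.8143.
At the ceiling P = 170.5, quantity supplied = (170.5 − 140.9)/7.5 = 3.9467.
Willingness to pay at Q' = 3.9467: 201.75 − 6.8·3.9467 = 174.9124.
ΔQ = 4.2552 − 3.9467 = 0.3085; wedge = 174.9124 − 170.5 = 4.4124.
DWL = ½ × 0.3085 × 4.4124 = 0.68.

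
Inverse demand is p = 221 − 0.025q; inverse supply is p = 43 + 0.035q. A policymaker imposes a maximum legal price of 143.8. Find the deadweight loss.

Competitive equilibrium: 221 − 0.025q = 43 + 0.035q → q* = 2966.6667, p* = 146.8333.
At the ceiling p = 143.8, quantity supplied = (143.8 − 43)/0.035 = 2880.
Willingness to pay at q' = 2880: 221 − 0.025·2880 = 149.
Δq = 2966.6667 − 2880 = 86.6667; wedge = 149 − 143.8 = 5.2.
The triangle = ½ × 86.6667 × 5.2 = 225.33.

225.33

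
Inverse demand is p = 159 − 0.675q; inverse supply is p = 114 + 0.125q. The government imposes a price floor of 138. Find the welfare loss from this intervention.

Competitive equilibrium: 159 − 0.675q = 114 + 0.125q → q* = 56.25, p* = 121.0313.
At the floor p = 138, quantity demanded = (159 − 138)/0.675 = 31.1111.
Sellers' marginal cost at q' = 31.1111: 114 + 0.125·31.1111 = 117.8889.
Δq = 56.25 − 31.1111 = 25.1389; wedge = 138 − 117.8889 = 20.1111.
The triangle = ½ × 25.1389 × 20.1111 = 252.79.

252.79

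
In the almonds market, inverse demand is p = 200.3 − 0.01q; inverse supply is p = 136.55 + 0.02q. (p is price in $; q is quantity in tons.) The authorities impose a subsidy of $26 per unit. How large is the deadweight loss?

$11266.67

Competitive equilibrium: 200.3 − 0.01q = 136.55 + 0.02q → q* = 2125, p* = 179.05.
The subsidy lowers effective supply by 26: p = 110.55 + 0.02q.
New quantity: 200.3 − 0.01q = 110.55 + 0.02q → q' = 2991.6667.
Overproduction Δq = 2991.6667 − 2125 = 866.6667; wedge = subsidy = 26.
The triangle = ½ × 866.6667 × 26 = $11266.67.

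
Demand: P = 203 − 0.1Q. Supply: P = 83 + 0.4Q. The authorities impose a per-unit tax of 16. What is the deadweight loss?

Competitive equilibrium: 203 − 0.1Q = 83 + 0.4Q → Q* = 240, P* = 179.
With the tax, the buyer price exceeds the seller price by 16: (203 − 0.1Q) − (83 + 0.4Q) = 16 → Q' = 208.
ΔQ = 240 − 208 = 32; the wedge equals the tax, 16.
Deadweight loss = ½ × 32 × 16 = 256.

256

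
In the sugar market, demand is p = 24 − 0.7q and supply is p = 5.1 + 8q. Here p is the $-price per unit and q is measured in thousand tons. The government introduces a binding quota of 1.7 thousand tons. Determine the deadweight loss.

$0.97 thousand

Competitive equilibrium: 24 − 0.7q = 5.1 + 8q → q* = 2.1724, p* = 22.4793.
At q = 1.7: demand price = 24 − 0.7·1.7 = 22.81; supply price = 5.1 + 8·1.7 = 18.7.
Δq = 2.1724 − 1.7 = 0.4724; wedge = 22.81 − 18.7 = 4.11.
Deadweight loss = ½ × 0.4724 × 4.11 = $0.97 thousand.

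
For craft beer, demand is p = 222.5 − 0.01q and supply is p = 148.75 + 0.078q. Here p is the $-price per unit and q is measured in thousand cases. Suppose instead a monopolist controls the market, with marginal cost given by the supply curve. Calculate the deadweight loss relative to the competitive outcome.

$321.78 thousand

Competitive equilibrium: 222.5 − 0.01q = 148.75 + 0.078q → q* = 838.0682, p* = 214.1193.
Marginal revenue: MR = 222.5 − 0.02q. Set MR = MC: 222.5 − 0.02q = 148.75 + 0.078q → q_m = 752.551.
Price p_m = 222.5 − 0.01·752.551 = 214.9745; MC(q_m) = 148.75 + 0.078·752.551 = 207.449.
Competitive q* = 838.0682, so Δq = 85.5172; wedge = 214.9745 − 207.449 = 7.5255.
Deadweight loss = ½ × 85.5172 × 7.5255 = $321.78 thousand.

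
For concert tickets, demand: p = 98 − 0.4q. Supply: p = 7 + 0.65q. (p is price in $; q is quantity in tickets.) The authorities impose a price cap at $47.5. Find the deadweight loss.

$311.51

Competitive equilibrium: 98 − 0.4q = 7 + 0.65q → q* = 86.6667, p* = 63.3333.
At the ceiling p = 47.5, quantity supplied = (47.5 − 7)/0.65 = 62.3077.
Willingness to pay at q' = 62.3077: 98 − 0.4·62.3077 = 73.0769.
Δq = 86.6667 − 62.3077 = 24.359; wedge = 73.0769 − 47.5 = 25.5769.
Welfare loss = ½ × 24.359 × 25.5769 = $311.51.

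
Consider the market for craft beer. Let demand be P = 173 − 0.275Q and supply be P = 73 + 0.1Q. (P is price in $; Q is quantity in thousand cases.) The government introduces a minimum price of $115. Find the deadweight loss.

$582.92 thousand

Competitive equilibrium: 173 − 0.275Q = 73 + 0.1Q → Q* = 266.6667, P* = 99.6667.
At the floor P = 115, quantity demanded = (173 − 115)/0.275 = 210.9091.
Sellers' marginal cost at Q' = 210.9091: 73 + 0.1·210.9091 = 94.0909.
ΔQ = 266.6667 − 210.9091 = 55.7576; wedge = 115 − 94.0909 = 20.9091.
Deadweight loss = ½ × 55.7576 × 20.9091 = $582.92 thousand.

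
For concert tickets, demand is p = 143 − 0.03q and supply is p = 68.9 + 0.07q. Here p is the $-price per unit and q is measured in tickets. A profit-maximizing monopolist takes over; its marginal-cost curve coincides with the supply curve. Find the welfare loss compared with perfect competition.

Competitive equilibrium: 143 − 0.03q = 68.9 + 0.07q → q* = 741, p* = 120.77.
Marginal revenue: MR = 143 − 0.06q. Set MR = MC: 143 − 0.06q = 68.9 + 0.07q → q_m = 570.
Price p_m = 143 − 0.03·570 = 125.9; MC(q_m) = 68.9 + 0.07·570 = 108.8.
Competitive q* = 741, so Δq = 171; wedge = 125.9 − 108.8 = 17.1.
Deadweight loss = ½ × 171 × 17.1 = $1462.05.

$1462.05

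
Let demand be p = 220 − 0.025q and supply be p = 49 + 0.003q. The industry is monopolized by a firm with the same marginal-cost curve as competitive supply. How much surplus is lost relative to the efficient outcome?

116180.29

Competitive equilibrium: 220 − 0.025q = 49 + 0.003q → q* = 6107.1428571, p* = 67.3214286.
Marginal revenue: MR = 220 − 0.05q. Set MR = MC: 220 − 0.05q = 49 + 0.003q → q_m = 3226.4150943.
Price p_m = 220 − 0.025·3226.4150943 = 139.3396226; MC(q_m) = 49 + 0.003·3226.4150943 = 58.6792453.
Competitive q* = 6107.1428571, so Δq = 2880.7277628; wedge = 139.3396226 − 58.6792453 = 80.6603773.
The triangle = ½ × 2880.7277628 × 80.6603773 = 116180.29.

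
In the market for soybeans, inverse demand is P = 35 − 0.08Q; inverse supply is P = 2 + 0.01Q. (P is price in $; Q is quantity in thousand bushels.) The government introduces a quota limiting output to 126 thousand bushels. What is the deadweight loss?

Competitive equilibrium: 35 − 0.08Q = 2 + 0.01Q → Q* = 366.6667, P* = 5.6667.
At Q = 126: demand price = 35 − 0.08·126 = 24.92; supply price = 2 + 0.01·126 = 3.26.
ΔQ = 366.6667 − 126 = 240.6667; wedge = 24.92 − 3.26 = 21.66.
Welfare loss = ½ × 240.6667 × 21.66 = $2606.42 thousand.

$2606.42 thousand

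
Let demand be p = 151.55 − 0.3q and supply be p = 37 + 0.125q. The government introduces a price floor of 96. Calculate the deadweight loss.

1512.38

Competitive equilibrium: 151.55 − 0.3q = 37 + 0.125q → q* = 269.5294, p* = 70.6912.
At the floor p = 96, quantity demanded = (151.55 − 96)/0.3 = 185.1667.
Sellers' marginal cost at q' = 185.1667: 37 + 0.125·185.1667 = 60.1458.
Δq = 269.5294 − 185.1667 = 84.3627; wedge = 96 − 60.1458 = 35.8542.
Deadweight loss = ½ × 84.3627 × 35.8542 = 1512.38.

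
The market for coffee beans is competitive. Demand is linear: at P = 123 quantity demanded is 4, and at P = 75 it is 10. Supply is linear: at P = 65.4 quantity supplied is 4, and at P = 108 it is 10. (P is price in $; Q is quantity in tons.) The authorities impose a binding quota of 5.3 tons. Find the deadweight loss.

Demand slope = (75 − 123)/(10 − 4) = −8, so P = 155 − 8Q.
Supply slope = (108 − 65.4)/(10 − 4) = 7.1, so P = 37 + 7.1Q.
Competitive equilibrium: 155 − 8Q = 37 + 7.1Q → Q* = 7.8146, P* = 92.4834.
At Q = 5.3: demand price = 155 − 8·5.3 = 112.6; supply price = 37 + 7.1·5.3 = 74.63.
ΔQ = 7.8146 − 5.3 = 2.5146; wedge = 112.6 − 74.63 = 37.97.
Deadweight loss = ½ × 2.5146 × 37.97 = $47.74.

$47.74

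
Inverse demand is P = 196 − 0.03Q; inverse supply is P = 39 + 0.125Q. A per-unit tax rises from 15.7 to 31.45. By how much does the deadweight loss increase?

2395.52

Competitive equilibrium: 196 − 0.03Q = 39 + 0.125Q → Q* = 1012.9032, P* = 165.6129.
For a per-unit tax t: ΔQ = t/0.155, so DWL = ½·t·(t/0.155) = t²/0.31.
At t = 15.7: DWL = 795.129. At t = 31.45: DWL = 3190.653.
Increase = 3190.653 − 795.129 = 2395.52.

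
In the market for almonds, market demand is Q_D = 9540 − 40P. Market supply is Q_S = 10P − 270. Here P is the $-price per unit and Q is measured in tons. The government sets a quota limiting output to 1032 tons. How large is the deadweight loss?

$27225

In inverse form: demand P = 238.5 − 0.025Q, supply P = 27 + 0.1Q.
Competitive equilibrium: 238.5 − 0.025Q = 27 + 0.1Q → Q* = 1692, P* = 196.2.
At Q = 1032: demand price = 238.5 − 0.025·1032 = 212.7; supply price = 27 + 0.1·1032 = 130.2.
ΔQ = 1692 − 1032 = 660; wedge = 212.7 − 130.2 = 82.5.
Welfare loss = ½ × 660 × 82.5 = $27225.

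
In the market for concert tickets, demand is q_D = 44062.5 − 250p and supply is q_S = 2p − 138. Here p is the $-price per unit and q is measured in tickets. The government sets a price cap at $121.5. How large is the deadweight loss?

In inverse form: demand p = 176.25 − 0.004q, supply p = 69 + 0.5q.
Competitive equilibrium: 176.25 − 0.004q = 69 + 0.5q → q* = 212.7976, p* = 175.3988.
At the ceiling p = 121.5, quantity supplied = (121.5 − 69)/0.5 = 105.
Willingness to pay at q' = 105: 176.25 − 0.004·105 = 175.83.
Δq = 212.7976 − 105 = 107.7976; wedge = 175.83 − 121.5 = 54.33.
DWL = ½ × 107.7976 × 54.33 = $2928.32.

$2928.32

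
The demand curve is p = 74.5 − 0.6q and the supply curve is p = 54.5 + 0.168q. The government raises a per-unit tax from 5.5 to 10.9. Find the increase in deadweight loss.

57.66

Competitive equilibrium: 74.5 − 0.6q = 54.5 + 0.168q → q* = 26.0417, p* = 58.875.
For a per-unit tax t: Δq = t/0.768, so DWL = ½·t·(t/0.768) = t²/1.536.
At t = 5.5: DWL = 19.694. At t = 10.9: DWL = 77.35.
Increase = 77.35 − 19.694 = 57.66.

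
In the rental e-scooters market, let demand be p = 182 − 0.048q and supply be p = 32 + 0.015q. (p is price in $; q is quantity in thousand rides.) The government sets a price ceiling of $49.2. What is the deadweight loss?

Competitive equilibrium: 182 − 0.048q = 32 + 0.015q → q* = 2380.9524, p* = 67.7143.
At the ceiling p = 49.2, quantity supplied = (49.2 − 32)/0.015 = 1146.6667.
Willingness to pay at q' = 1146.6667: 182 − 0.048·1146.6667 = 126.96.
Δq = 2380.9524 − 1146.6667 = 1234.2857; wedge = 126.96 − 49.2 = 77.76.
The triangle = ½ × 1234.2857 × 77.76 = $47989.03 thousand.

$47989.03 thousand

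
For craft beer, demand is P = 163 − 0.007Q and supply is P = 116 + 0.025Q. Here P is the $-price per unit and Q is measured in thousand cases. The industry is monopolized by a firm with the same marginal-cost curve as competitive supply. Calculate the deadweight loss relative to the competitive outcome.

Competitive equilibrium: 163 − 0.007Q = 116 + 0.025Q → Q* = 1468.75, P* = 152.7188.
Marginal revenue: MR = 163 − 0.014Q. Set MR = MC: 163 − 0.014Q = 116 + 0.025Q → Q_m = 1205.1282.
Price P_m = 163 − 0.007·1205.1282 = 154.5641; MC(Q_m) = 116 + 0.025·1205.1282 = 146.1282.
Competitive Q* = 1468.75, so ΔQ = 263.6218; wedge = 154.5641 − 146.1282 = 8.4359.
DWL = ½ × 263.6218 × 8.4359 = $1111.94 thousand.

$1111.94 thousand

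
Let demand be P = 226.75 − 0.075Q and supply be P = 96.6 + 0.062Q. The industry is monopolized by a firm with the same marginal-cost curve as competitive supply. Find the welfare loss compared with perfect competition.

7737.28

Competitive equilibrium: 226.75 − 0.075Q = 96.6 + 0.062Q → Q* = 950, P* = 155.5.
Marginal revenue: MR = 226.75 − 0.15Q. Set MR = MC: 226.75 − 0.15Q = 96.6 + 0.062Q → Q_m = 613.91509.
Price P_m = 226.75 − 0.075·613.91509 = 180.70637; MC(Q_m) = 96.6 + 0.062·613.91509 = 134.66274.
Competitive Q* = 950, so ΔQ = 336.08491; wedge = 180.70637 − 134.66274 = 46.04363.
The triangle = ½ × 336.08491 × 46.04363 = 7737.28.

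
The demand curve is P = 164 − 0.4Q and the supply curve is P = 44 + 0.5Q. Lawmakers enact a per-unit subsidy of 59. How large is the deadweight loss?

Competitive equilibrium: 164 − 0.4Q = 44 + 0.5Q → Q* = 133.3333, P* = 110.6667.
The subsidy lowers effective supply by 59: P = 0.5Q − 15.
New quantity: 164 − 0.4Q = 0.5Q − 15 → Q' = 198.8889.
Overproduction ΔQ = 198.8889 − 133.3333 = 65.5556; wedge = subsidy = 59.
The triangle = ½ × 65.5556 × 59 = 1933.89.

1933.89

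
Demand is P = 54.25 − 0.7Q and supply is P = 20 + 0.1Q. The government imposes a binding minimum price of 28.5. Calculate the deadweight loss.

14.53

Competitive equilibrium: 54.25 − 0.7Q = 20 + 0.1Q → Q* = 42.8125, P* = 24.2813.
At the floor P = 28.5, quantity demanded = (54.25 − 28.5)/0.7 = 36.7857.
Sellers' marginal cost at Q' = 36.7857: 20 + 0.1·36.7857 = 23.6786.
ΔQ = 42.8125 − 36.7857 = 6.0268; wedge = 28.5 − 23.6786 = 4.8214.
Welfare loss = ½ × 6.0268 × 4.8214 = 14.53.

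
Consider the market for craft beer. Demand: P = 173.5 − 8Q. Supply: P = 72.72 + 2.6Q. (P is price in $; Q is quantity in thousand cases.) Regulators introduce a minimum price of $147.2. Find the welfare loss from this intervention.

Competitive equilibrium: 173.5 − 8Q = 72.72 + 2.6Q → Q* = 9.5075, P* = 97.4396.
At the floor P = 147.2, quantity demanded = (173.5 − 147.2)/8 = 3.2875.
Sellers' marginal cost at Q' = 3.2875: 72.72 + 2.6·3.2875 = 81.2675.
ΔQ = 9.5075 − 3.2875 = 6.22; wedge = 147.2 − 81.2675 = 65.9325.
Deadweight loss = ½ × 6.22 × 65.9325 = $205.05 thousand.

$205.05 thousand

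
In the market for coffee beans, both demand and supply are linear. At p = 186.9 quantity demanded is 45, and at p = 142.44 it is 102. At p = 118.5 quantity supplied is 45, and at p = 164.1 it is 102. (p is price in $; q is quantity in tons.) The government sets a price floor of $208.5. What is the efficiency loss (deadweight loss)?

Demand slope = (142.44 − 186.9)/(102 − 45) = −0.78, so p = 222 − 0.78q.
Supply slope = (164.1 − 118.5)/(102 − 45) = 0.8, so p = 82.5 + 0.8q.
Competitive equilibrium: 222 − 0.78q = 82.5 + 0.8q → q* = 88.2911, p* = 153.1329.
At the floor p = 208.5, quantity demanded = (222 − 208.5)/0.78 = 17.3077.
Sellers' marginal cost at q' = 17.3077: 82.5 + 0.8·17.3077 = 96.3462.
Δq = 88.2911 − 17.3077 = 70.9834; wedge = 208.5 − 96.3462 = 112.1538.
The triangle = ½ × 70.9834 × 112.1538 = $3980.53.

$3980.53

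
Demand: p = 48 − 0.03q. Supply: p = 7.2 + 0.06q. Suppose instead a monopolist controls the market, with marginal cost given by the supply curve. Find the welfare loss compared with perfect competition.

578

Competitive equilibrium: 48 − 0.03q = 7.2 + 0.06q → q* = 453.3333, p* = 34.4.
Marginal revenue: MR = 48 − 0.06q. Set MR = MC: 48 − 0.06q = 7.2 + 0.06q → q_m = 340.
Price p_m = 48 − 0.03·340 = 37.8; MC(q_m) = 7.2 + 0.06·340 = 27.6.
Competitive q* = 453.3333, so Δq = 113.3333; wedge = 37.8 − 27.6 = 10.2.
The triangle = ½ × 113.3333 × 10.2 = 578.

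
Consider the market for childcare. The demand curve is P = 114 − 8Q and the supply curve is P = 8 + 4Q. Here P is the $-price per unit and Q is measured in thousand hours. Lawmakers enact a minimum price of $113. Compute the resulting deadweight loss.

$455.01 thousand

Competitive equilibrium: 114 − 8Q = 8 + 4Q → Q* = 8.8333, P* = 43.3333.
At the floor P = 113, quantity demanded = (114 − 113)/8 = 0.125.
Sellers' marginal cost at Q' = 0.125: 8 + 4·0.125 = 8.5.
ΔQ = 8.8333 − 0.125 = 8.7083; wedge = 113 − 8.5 = 104.5.
Welfare loss = ½ × 8.7083 × 104.5 = $455.01 thousand.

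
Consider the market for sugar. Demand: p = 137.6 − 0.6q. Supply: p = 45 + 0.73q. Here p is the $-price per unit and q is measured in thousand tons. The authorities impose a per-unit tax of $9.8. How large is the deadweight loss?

$36.11 thousand

Competitive equilibrium: 137.6 − 0.6q = 45 + 0.73q → q* = 69.6241, p* = 95.8256.
With the tax, the buyer price exceeds the seller price by 9.8: (137.6 − 0.6q) − (45 + 0.73q) = 9.8 → q' = 62.2556.
Δq = 69.6241 − 62.2556 = 7.3685; the wedge equals the tax, 9.8.
Welfare loss = ½ × 7.3685 × 9.8 = $36.11 thousand.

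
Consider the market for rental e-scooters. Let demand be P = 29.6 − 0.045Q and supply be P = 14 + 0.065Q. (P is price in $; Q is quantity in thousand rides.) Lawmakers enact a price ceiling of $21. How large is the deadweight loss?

$64.05 thousand

Competitive equilibrium: 29.6 − 0.045Q = 14 + 0.065Q → Q* = 141.8182, P* = 23.2182.
At the ceiling P = 21, quantity supplied = (21 − 14)/0.065 = 107.6923.
Willingness to pay at Q' = 107.6923: 29.6 − 0.045·107.6923 = 24.7538.
ΔQ = 141.8182 − 107.6923 = 34.1259; wedge = 24.7538 − 21 = 3.7538.
Welfare loss = ½ × 34.1259 × 3.7538 = $64.05 thousand.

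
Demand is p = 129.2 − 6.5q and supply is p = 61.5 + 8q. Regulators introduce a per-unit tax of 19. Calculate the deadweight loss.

Competitive equilibrium: 129.2 − 6.5q = 61.5 + 8q → q* = 4.669, p* = 98.8517.
With the tax, the buyer price exceeds the seller price by 19: (129.2 − 6.5q) − (61.5 + 8q) = 19 → q' = 3.3586.
Δq = 4.669 − 3.3586 = 1.3104; the wedge equals the tax, 19.
Welfare loss = ½ × 1.3104 × 19 = 12.45.

12.45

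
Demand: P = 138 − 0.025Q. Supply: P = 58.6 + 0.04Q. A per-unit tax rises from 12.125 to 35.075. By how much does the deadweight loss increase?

Competitive equilibrium: 138 − 0.025Q = 58.6 + 0.04Q → Q* = 1221.5385, P* = 107.4615.
For a per-unit tax t: ΔQ = t/0.065, so DWL = ½·t·(t/0.065) = t²/0.13.
At t = 12.125: DWL = 1130.889. At t = 35.075: DWL = 9463.505.
Increase = 9463.505 − 1130.889 = 8332.62.

8332.62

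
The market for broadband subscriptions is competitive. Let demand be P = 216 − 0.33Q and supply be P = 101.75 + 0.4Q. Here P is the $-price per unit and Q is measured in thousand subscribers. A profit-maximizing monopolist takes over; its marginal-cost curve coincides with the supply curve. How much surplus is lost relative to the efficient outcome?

Competitive equilibrium: 216 − 0.33Q = 101.75 + 0.4Q → Q* = 156.5068, P* = 164.3527.
Marginal revenue: MR = 216 − 0.66Q. Set MR = MC: 216 − 0.66Q = 101.75 + 0.4Q → Q_m = 107.783.
Price P_m = 216 − 0.33·107.783 = 180.4316; MC(Q_m) = 101.75 + 0.4·107.783 = 144.8632.
Competitive Q* = 156.5068, so ΔQ = 48.7238; wedge = 180.4316 − 144.8632 = 35.5684.
Welfare loss = ½ × 48.7238 × 35.5684 = $866.51 thousand.

$866.51 thousand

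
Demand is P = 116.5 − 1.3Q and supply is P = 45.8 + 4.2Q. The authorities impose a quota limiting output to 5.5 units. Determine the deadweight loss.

148.75

Competitive equilibrium: 116.5 − 1.3Q = 45.8 + 4.2Q → Q* = 12.85455, P* = 99.78909.
At Q = 5.5: demand price = 116.5 − 1.3·5.5 = 109.35; supply price = 45.8 + 4.2·5.5 = 68.9.
ΔQ = 12.85455 − 5.5 = 7.35455; wedge = 109.35 − 68.9 = 40.45.
DWL = ½ × 7.35455 × 40.45 = 148.75.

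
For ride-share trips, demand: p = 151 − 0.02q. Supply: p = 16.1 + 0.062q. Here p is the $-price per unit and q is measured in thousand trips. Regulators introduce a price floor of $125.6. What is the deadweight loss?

Competitive equilibrium: 151 − 0.02q = 16.1 + 0.062q → q* = 1645.122, p* = 118.0976.
At the floor p = 125.6, quantity demanded = (151 − 125.6)/0.02 = 1270.
Sellers' marginal cost at q' = 1270: 16.1 + 0.062·1270 = 94.84.
Δq = 1645.122 − 1270 = 375.122; wedge = 125.6 − 94.84 = 30.76.
DWL = ½ × 375.122 × 30.76 = $5769.38 thousand.

$5769.38 thousand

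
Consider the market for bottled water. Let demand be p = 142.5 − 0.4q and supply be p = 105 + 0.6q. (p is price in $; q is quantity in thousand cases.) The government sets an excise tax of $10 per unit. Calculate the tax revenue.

$275 thousand

Competitive equilibrium: 142.5 − 0.4q = 105 + 0.6q → q* = 37.5, p* = 127.5.
With the tax, the buyer price exceeds the seller price by 10: (142.5 − 0.4q) − (105 + 0.6q) = 10 → q' = 27.5.
Tax revenue = 10 × 27.5 = $275 thousand.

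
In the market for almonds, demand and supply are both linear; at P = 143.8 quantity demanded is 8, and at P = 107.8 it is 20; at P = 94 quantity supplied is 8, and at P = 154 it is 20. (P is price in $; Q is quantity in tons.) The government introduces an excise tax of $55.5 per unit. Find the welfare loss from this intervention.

Demand slope = (107.8 − 143.8)/(20 − 8) = −3, so P = 167.8 − 3Q.
Supply slope = (154 − 94)/(20 − 8) = 5, so P = 54 + 5Q.
Competitive equilibrium: 167.8 − 3Q = 54 + 5Q → Q* = 14.225, P* = 125.125.
With the tax, the buyer price exceeds the seller price by 55.5: (167.8 − 3Q) − (54 + 5Q) = 55.5 → Q' = 7.2875.
ΔQ = 14.225 − 7.2875 = 6.9375; the wedge equals the tax, 55.5.
Deadweight loss = ½ × 6.9375 × 55.5 = $192.52.

$192.52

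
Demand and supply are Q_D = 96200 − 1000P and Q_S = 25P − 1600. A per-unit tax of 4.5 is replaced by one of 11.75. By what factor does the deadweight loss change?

In inverse form: demand P = 96.2 − 0.001Q, supply P = 64 + 0.04Q.
Competitive equilibrium: 96.2 − 0.001Q = 64 + 0.04Q → Q* = 785.3659, P* = 95.4146.
For a per-unit tax t: ΔQ = t/0.041, so DWL = ½·t·(t/0.041) = t²/0.082.
At t = 4.5: DWL = 246.951. At t = 11.75: DWL = 1683.689.
Ratio = (11.75/4.5)² = 6.818.

6.818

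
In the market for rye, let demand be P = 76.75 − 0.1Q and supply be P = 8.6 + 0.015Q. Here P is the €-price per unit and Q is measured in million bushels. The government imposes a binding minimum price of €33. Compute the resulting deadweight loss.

€1383.38 million

Competitive equilibrium: 76.75 − 0.1Q = 8.6 + 0.015Q → Q* = 592.6087, P* = 17.4891.
At the floor P = 33, quantity demanded = (76.75 − 33)/0.1 = 437.5.
Sellers' marginal cost at Q' = 437.5: 8.6 + 0.015·437.5 = 15.1625.
ΔQ = 592.6087 − 437.5 = 155.1087; wedge = 33 − 15.1625 = 17.8375.
Welfare loss = ½ × 155.1087 × 17.8375 = €1383.38 million.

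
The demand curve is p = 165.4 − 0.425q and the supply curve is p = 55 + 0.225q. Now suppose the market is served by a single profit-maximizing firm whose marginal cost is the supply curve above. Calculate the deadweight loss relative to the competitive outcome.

Competitive equilibrium: 165.4 − 0.425q = 55 + 0.225q → q* = 169.8462, p* = 93.2154.
Marginal revenue: MR = 165.4 − 0.85q. Set MR = MC: 165.4 − 0.85q = 55 + 0.225q → q_m = 102.6977.
Price p_m = 165.4 − 0.425·102.6977 = 121.7535; MC(q_m) = 55 + 0.225·102.6977 = 78.107.
Competitive q* = 169.8462, so Δq = 67.1485; wedge = 121.7535 − 78.107 = 43.6465.
Deadweight loss = ½ × 67.1485 × 43.6465 = 1465.40.

1465.40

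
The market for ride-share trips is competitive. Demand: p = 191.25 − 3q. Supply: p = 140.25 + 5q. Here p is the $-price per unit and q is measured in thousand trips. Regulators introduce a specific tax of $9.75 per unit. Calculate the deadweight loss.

Competitive equilibrium: 191.25 − 3q = 140.25 + 5q → q* = 6.375, p* = 172.125.
With the tax, the buyer price exceeds the seller price by 9.75: (191.25 − 3q) − (140.25 + 5q) = 9.75 → q' = 5.1563.
Δq = 6.375 − 5.1563 = 1.2187; the wedge equals the tax, 9.75.
Welfare loss = ½ × 1.2187 × 9.75 = $5.94 thousand.

$5.94 thousand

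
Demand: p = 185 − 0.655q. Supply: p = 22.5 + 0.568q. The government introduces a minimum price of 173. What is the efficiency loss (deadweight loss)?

Competitive equilibrium: 185 − 0.655q = 22.5 + 0.568q → q* = 132.86999, p* = 97.97016.
At the floor p = 173, quantity demanded = (185 − 173)/0.655 = 18.32061.
Sellers' marginal cost at q' = 18.32061: 22.5 + 0.568·18.32061 = 32.90611.
Δq = 132.86999 − 18.32061 = 114.54938; wedge = 173 − 32.90611 = 140.09389.
Welfare loss = ½ × 114.54938 × 140.09389 = 8023.83.

8023.83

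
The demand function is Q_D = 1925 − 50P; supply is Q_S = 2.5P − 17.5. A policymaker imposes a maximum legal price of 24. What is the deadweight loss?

In inverse form: demand P = 38.5 − 0.02Q, supply P = 7 + 0.4Q.
Competitive equilibrium: 38.5 − 0.02Q = 7 + 0.4Q → Q* = 75, P* = 37.
At the ceiling P = 24, quantity supplied = (24 − 7)/0.4 = 42.5.
Willingness to pay at Q' = 42.5: 38.5 − 0.02·42.5 = 37.65.
ΔQ = 75 − 42.5 = 32.5; wedge = 37.65 − 24 = 13.65.
Deadweight loss = ½ × 32.5 × 13.65 = 221.81.

221.81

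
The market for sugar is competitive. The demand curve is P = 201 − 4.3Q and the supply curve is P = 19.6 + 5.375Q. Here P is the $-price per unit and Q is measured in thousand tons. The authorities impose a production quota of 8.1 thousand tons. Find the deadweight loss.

Competitive equilibrium: 201 − 4.3Q = 19.6 + 5.375Q → Q* = 18.74935, P* = 120.37778.
At Q = 8.1: demand price = 201 − 4.3·8.1 = 166.17; supply price = 19.6 + 5.375·8.1 = 63.1375.
ΔQ = 18.74935 − 8.1 = 10.64935; wedge = 166.17 − 63.1375 = 103.0325.
Welfare loss = ½ × 10.64935 × 103.0325 = $548.61 thousand.

$548.61 thousand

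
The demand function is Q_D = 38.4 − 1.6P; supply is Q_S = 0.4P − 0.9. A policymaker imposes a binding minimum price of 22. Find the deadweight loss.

In inverse form: demand P = 24 − 0.625Q, supply P = 2.25 + 2.5Q.
Competitive equilibrium: 24 − 0.625Q = 2.25 + 2.5Q → Q* = 6.96, P* = 19.65.
At the floor P = 22, quantity demanded = (24 − 22)/0.625 = 3.2.
Sellers' marginal cost at Q' = 3.2: 2.25 + 2.5·3.2 = 10.25.
ΔQ = 6.96 − 3.2 = 3.76; wedge = 22 − 10.25 = 11.75.
DWL = ½ × 3.76 × 11.75 = 22.09.

22.09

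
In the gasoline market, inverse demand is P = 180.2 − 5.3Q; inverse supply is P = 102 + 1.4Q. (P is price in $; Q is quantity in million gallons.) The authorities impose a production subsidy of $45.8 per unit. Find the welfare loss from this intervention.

Competitive equilibrium: 180.2 − 5.3Q = 102 + 1.4Q → Q* = 11.6716, P* = 118.3403.
The subsidy lowers effective supply by 45.8: P = 56.2 + 1.4Q.
New quantity: 180.2 − 5.3Q = 56.2 + 1.4Q → Q' = 18.5075.
Overproduction ΔQ = 18.5075 − 11.6716 = 6.8359; wedge = subsidy = 45.8.
Deadweight loss = ½ × 6.8359 × 45.8 = $156.54 million.

$156.54 million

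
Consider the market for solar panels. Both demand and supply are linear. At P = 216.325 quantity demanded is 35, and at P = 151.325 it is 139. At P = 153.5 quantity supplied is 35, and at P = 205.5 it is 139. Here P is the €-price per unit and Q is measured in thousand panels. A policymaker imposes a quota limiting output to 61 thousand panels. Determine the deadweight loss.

€501.01 thousand

Demand slope = (151.325 − 216.325)/(139 − 35) = −0.625, so P = 238.2 − 0.625Q.
Supply slope = (205.5 − 153.5)/(139 − 35) = 0.5, so P = 136 + 0.5Q.
Competitive equilibrium: 238.2 − 0.625Q = 136 + 0.5Q → Q* = 90.8444, P* = 181.4222.
At Q = 61: demand price = 238.2 − 0.625·61 = 200.075; supply price = 136 + 0.5·61 = 166.5.
ΔQ = 90.8444 − 61 = 29.8444; wedge = 200.075 − 166.5 = 33.575.
DWL = ½ × 29.8444 × 33.575 = €501.01 thousand.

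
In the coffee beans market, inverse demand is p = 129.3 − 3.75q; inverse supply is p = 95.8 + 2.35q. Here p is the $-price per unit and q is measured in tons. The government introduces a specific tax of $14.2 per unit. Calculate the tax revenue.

Competitive equilibrium: 129.3 − 3.75q = 95.8 + 2.35q → q* = 5.4918, p* = 108.7057.
With the tax, the buyer price exceeds the seller price by 14.2: (129.3 − 3.75q) − (95.8 + 2.35q) = 14.2 → q' = 3.1639.
Tax revenue = 14.2 × 3.1639 = $44.93.

$44.93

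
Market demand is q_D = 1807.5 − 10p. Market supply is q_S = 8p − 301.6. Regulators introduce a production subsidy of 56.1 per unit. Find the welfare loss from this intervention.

6993.80

In inverse form: demand p = 180.75 − 0.1q, supply p = 37.7 + 0.125q.
Competitive equilibrium: 180.75 − 0.1q = 37.7 + 0.125q → q* = 635.7778, p* = 117.1722.
The subsidy lowers effective supply by 56.1: p = 0.125q − 18.4.
New quantity: 180.75 − 0.1q = 0.125q − 18.4 → q' = 885.1111.
Overproduction Δq = 885.1111 − 635.7778 = 249.3333; wedge = subsidy = 56.1.
Welfare loss = ½ × 249.3333 × 56.1 = 6993.80.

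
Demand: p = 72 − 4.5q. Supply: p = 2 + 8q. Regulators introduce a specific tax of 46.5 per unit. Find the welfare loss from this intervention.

86.49

Competitive equilibrium: 72 − 4.5q = 2 + 8q → q* = 5.6, p* = 46.8.
With the tax, the buyer price exceeds the seller price by 46.5: (72 − 4.5q) − (2 + 8q) = 46.5 → q' = 1.88.
Δq = 5.6 − 1.88 = 3.72; the wedge equals the tax, 46.5.
The triangle = ½ × 3.72 × 46.5 = 86.49.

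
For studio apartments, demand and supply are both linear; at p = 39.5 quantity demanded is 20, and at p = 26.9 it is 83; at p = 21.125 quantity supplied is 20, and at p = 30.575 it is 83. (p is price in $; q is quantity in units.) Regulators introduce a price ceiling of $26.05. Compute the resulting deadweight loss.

Demand slope = (26.9 − 39.5)/(83 − 20) = −0.2, so p = 43.5 − 0.2q.
Supply slope = (30.575 − 21.125)/(83 − 20) = 0.15, so p = 18.125 + 0.15q.
Competitive equilibrium: 43.5 − 0.2q = 18.125 + 0.15q → q* = 72.5, p* = 29.
At the ceiling p = 26.05, quantity supplied = (26.05 − 18.125)/0.15 = 52.8333.
Willingness to pay at q' = 52.8333: 43.5 − 0.2·52.8333 = 32.9333.
Δq = 72.5 − 52.8333 = 19.6667; wedge = 32.9333 − 26.05 = 6.8833.
The triangle = ½ × 19.6667 × 6.8833 = $67.69.

$67.69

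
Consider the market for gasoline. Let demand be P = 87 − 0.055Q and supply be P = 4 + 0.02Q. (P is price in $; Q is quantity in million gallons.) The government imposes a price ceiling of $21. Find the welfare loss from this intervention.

$2470.42 million

Competitive equilibrium: 87 − 0.055Q = 4 + 0.02Q → Q* = 1106.6667, P* = 26.1333.
At the ceiling P = 21, quantity supplied = (21 − 4)/0.02 = 850.
Willingness to pay at Q' = 850: 87 − 0.055·850 = 40.25.
ΔQ = 1106.6667 − 850 = 256.6667; wedge = 40.25 − 21 = 19.25.
Welfare loss = ½ × 256.6667 × 19.25 = $2470.42 million.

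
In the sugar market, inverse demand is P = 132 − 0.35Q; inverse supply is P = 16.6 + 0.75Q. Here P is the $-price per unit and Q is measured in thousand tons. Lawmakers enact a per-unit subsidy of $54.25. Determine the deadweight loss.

Competitive equilibrium: 132 − 0.35Q = 16.6 + 0.75Q → Q* = 104.9091, P* = 95.2818.
The subsidy lowers effective supply by 54.25: P = 0.75Q − 37.65.
New quantity: 132 − 0.35Q = 0.75Q − 37.65 → Q' = 154.2273.
Overproduction ΔQ = 154.2273 − 104.9091 = 49.3182; wedge = subsidy = 54.25.
DWL = ½ × 49.3182 × 54.25 = $1337.76 thousand.

$1337.76 thousand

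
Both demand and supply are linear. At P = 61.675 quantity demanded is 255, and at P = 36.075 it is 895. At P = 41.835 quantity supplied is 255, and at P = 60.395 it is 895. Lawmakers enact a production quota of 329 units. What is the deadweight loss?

1573.12

Demand slope = (36.075 − 61.675)/(895 − 255) = −0.04, so P = 71.875 − 0.04Q.
Supply slope = (60.395 − 41.835)/(895 − 255) = 0.029, so P = 34.44 + 0.029Q.
Competitive equilibrium: 71.875 − 0.04Q = 34.44 + 0.029Q → Q* = 542.5362, P* = 50.1736.
At Q = 329: demand price = 71.875 − 0.04·329 = 58.715; supply price = 34.44 + 0.029·329 = 43.981.
ΔQ = 542.5362 − 329 = 213.5362; wedge = 58.715 − 43.981 = 14.734.
DWL = ½ × 213.5362 × 14.734 = 1573.12.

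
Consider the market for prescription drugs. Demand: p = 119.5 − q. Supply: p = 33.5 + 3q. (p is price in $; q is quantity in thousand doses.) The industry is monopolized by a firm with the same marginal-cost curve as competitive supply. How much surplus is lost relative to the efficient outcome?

Competitive equilibrium: 119.5 − q = 33.5 + 3q → q* = 21.5, p* = 98.
Marginal revenue: MR = 119.5 − 2q. Set MR = MC: 119.5 − 2q = 33.5 + 3q → q_m = 17.2.
Price p_m = 119.5 − 1·17.2 = 102.3; MC(q_m) = 33.5 + 3·17.2 = 85.1.
Competitive q* = 21.5, so Δq = 4.3; wedge = 102.3 − 85.1 = 17.2.
Welfare loss = ½ × 4.3 × 17.2 = $36.98 thousand.

$36.98 thousand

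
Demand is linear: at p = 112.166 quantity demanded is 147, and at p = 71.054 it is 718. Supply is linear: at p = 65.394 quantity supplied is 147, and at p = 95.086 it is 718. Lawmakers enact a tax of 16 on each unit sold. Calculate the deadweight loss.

Demand slope = (71.054 − 112.166)/(718 − 147) = −0.072, so p = 122.75 − 0.072q.
Supply slope = (95.086 − 65.394)/(718 − 147) = 0.052, so p = 57.75 + 0.052q.
Competitive equilibrium: 122.75 − 0.072q = 57.75 + 0.052q → q* = 524.1935, p* = 85.0081.
With the tax, the buyer price exceeds the seller price by 16: (122.75 − 0.072q) − (57.75 + 0.052q) = 16 → q' = 395.1613.
Δq = 524.1935 − 395.1613 = 129.0322; the wedge equals the tax, 16.
Welfare loss = ½ × 129.0322 × 16 = 1032.26.

1032.26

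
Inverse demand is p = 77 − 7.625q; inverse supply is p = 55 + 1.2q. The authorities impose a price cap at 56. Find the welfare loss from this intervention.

Competitive equilibrium: 77 − 7.625q = 55 + 1.2q → q* = 2.4929, p* = 57.9915.
At the ceiling p = 56, quantity supplied = (56 − 55)/1.2 = 0.8333.
Willingness to pay at q' = 0.8333: 77 − 7.625·0.8333 = 70.6461.
Δq = 2.4929 − 0.8333 = 1.6596; wedge = 70.6461 − 56 = 14.6461.
The triangle = ½ × 1.6596 × 14.6461 = 12.15.

12.15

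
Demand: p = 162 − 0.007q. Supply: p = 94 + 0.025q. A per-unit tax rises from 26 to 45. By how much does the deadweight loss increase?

21078.125

Competitive equilibrium: 162 − 0.007q = 94 + 0.025q → q* = 2125, p* = 147.125.
For a per-unit tax t: Δq = t/0.032, so DWL = ½·t·(t/0.032) = t²/0.064.
At t = 26: DWL = 10562.5. At t = 45: DWL = 31640.625.
Increase = 31640.625 − 10562.5 = 21078.125.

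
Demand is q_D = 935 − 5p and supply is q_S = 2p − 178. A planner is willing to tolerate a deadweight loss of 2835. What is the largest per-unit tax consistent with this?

In inverse form: demand p = 187 − 0.2q, supply p = 89 + 0.5q.
Competitive equilibrium: 187 − 0.2q = 89 + 0.5q → q* = 140, p* = 159.
A tax t gives Δq = t/0.7 and wedge t, so DWL = t²/1.4.
t²/1.4 = 2835 → t² = 3969 → t = 63.

63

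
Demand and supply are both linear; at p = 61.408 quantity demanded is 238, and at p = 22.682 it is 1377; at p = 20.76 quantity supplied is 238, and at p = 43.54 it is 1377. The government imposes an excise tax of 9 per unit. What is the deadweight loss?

Demand slope = (22.682 − 61.408)/(1377 − 238) = −0.034, so p = 69.5 − 0.034q.
Supply slope = (43.54 − 20.76)/(1377 − 238) = 0.02, so p = 16 + 0.02q.
Competitive equilibrium: 69.5 − 0.034q = 16 + 0.02q → q* = 990.7407, p* = 35.8148.
With the tax, the buyer price exceeds the seller price by 9: (69.5 − 0.034q) − (16 + 0.02q) = 9 → q' = 824.0741.
Δq = 990.7407 − 824.0741 = 166.6666; the wedge equals the tax, 9.
DWL = ½ × 166.6666 × 9 = 750.

750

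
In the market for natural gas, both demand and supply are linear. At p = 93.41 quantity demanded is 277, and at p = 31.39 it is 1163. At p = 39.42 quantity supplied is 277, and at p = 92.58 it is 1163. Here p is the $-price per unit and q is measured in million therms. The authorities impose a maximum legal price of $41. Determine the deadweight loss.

$9834.57 million

Demand slope = (31.39 − 93.41)/(1163 − 277) = −0.07, so p = 112.8 − 0.07q.
Supply slope = (92.58 − 39.42)/(1163 − 277) = 0.06, so p = 22.8 + 0.06q.
Competitive equilibrium: 112.8 − 0.07q = 22.8 + 0.06q → q* = 692.30769, p* = 64.33846.
At the ceiling p = 41, quantity supplied = (41 − 22.8)/0.06 = 303.33333.
Willingness to pay at q' = 303.33333: 112.8 − 0.07·303.33333 = 91.56667.
Δq = 692.30769 − 303.33333 = 388.97436; wedge = 91.56667 − 41 = 50.56667.
DWL = ½ × 388.97436 × 50.56667 = $9834.57 million.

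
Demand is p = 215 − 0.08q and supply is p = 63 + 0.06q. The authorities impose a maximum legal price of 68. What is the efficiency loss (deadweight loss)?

Competitive equilibrium: 215 − 0.08q = 63 + 0.06q → q* = 1085.71429, p* = 128.14286.
At the ceiling p = 68, quantity supplied = (68 − 63)/0.06 = 83.33333.
Willingness to pay at q' = 83.33333: 215 − 0.08·83.33333 = 208.33333.
Δq = 1085.71429 − 83.33333 = 1002.38096; wedge = 208.33333 − 68 = 140.33333.
Welfare loss = ½ × 1002.38096 × 140.33333 = 70333.73.

70333.73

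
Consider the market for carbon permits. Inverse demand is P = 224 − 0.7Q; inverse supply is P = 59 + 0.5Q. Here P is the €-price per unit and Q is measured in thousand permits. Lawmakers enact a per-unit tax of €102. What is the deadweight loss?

Competitive equilibrium: 224 − 0.7Q = 59 + 0.5Q → Q* = 137.5, P* = 127.75.
With the tax, the buyer price exceeds the seller price by 102: (224 − 0.7Q) − (59 + 0.5Q) = 102 → Q' = 52.5.
ΔQ = 137.5 − 52.5 = 85; the wedge equals the tax, 102.
Welfare loss = ½ × 85 × 102 = €4335 thousand.

€4335 thousand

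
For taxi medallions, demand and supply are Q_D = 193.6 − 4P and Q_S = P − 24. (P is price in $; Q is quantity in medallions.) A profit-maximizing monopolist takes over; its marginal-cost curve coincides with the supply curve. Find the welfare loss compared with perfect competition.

$6.62

In inverse form: demand P = 48.4 − 0.25Q, supply P = 24 + Q.
Competitive equilibrium: 48.4 − 0.25Q = 24 + Q → Q* = 19.52, P* = 43.52.
Marginal revenue: MR = 48.4 − 0.5Q. Set MR = MC: 48.4 − 0.5Q = 24 + Q → Q_m = 16.26667.
Price P_m = 48.4 − 0.25·16.26667 = 44.33333; MC(Q_m) = 24 + 1·16.26667 = 40.26667.
Competitive Q* = 19.52, so ΔQ = 3.25333; wedge = 44.33333 − 40.26667 = 4.06666.
The triangle = ½ × 3.25333 × 4.06666 = $6.62.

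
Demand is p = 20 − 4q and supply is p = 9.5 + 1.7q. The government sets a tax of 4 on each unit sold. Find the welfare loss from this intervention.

Competitive equilibrium: 20 − 4q = 9.5 + 1.7q → q* = 1.8421, p* = 12.6316.
With the tax, the buyer price exceeds the seller price by 4: (20 − 4q) − (9.5 + 1.7q) = 4 → q' = 1.1404.
Δq = 1.8421 − 1.1404 = 0.7017; the wedge equals the tax, 4.
Deadweight loss = ½ × 0.7017 × 4 = 1.40.

1.40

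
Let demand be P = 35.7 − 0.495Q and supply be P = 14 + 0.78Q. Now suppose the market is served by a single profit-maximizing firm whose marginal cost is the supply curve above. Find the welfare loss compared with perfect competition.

Competitive equilibrium: 35.7 − 0.495Q = 14 + 0.78Q → Q* = 17.0196, P* = 27.2753.
Marginal revenue: MR = 35.7 − 0.99Q. Set MR = MC: 35.7 − 0.99Q = 14 + 0.78Q → Q_m = 12.2599.
Price P_m = 35.7 − 0.495·12.2599 = 29.6313; MC(Q_m) = 14 + 0.78·12.2599 = 23.5627.
Competitive Q* = 17.0196, so ΔQ = 4.7597; wedge = 29.6313 − 23.5627 = 6.0686.
DWL = ½ × 4.7597 × 6.0686 = 14.44.

14.44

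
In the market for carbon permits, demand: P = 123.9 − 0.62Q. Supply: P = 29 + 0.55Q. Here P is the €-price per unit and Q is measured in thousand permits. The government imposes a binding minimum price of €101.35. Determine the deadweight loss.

€1170.98 thousand

Competitive equilibrium: 123.9 − 0.62Q = 29 + 0.55Q → Q* = 81.1111, P* = 73.6111.
At the floor P = 101.35, quantity demanded = (123.9 − 101.35)/0.62 = 36.371.
Sellers' marginal cost at Q' = 36.371: 29 + 0.55·36.371 = 49.0041.
ΔQ = 81.1111 − 36.371 = 44.7401; wedge = 101.35 − 49.0041 = 52.3459.
Welfare loss = ½ × 44.7401 × 52.3459 = €1170.98 thousand.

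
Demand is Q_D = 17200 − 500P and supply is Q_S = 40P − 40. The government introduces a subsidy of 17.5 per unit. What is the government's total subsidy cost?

In inverse form: demand P = 34.4 − 0.002Q, supply P = 1 + 0.025Q.
Competitive equilibrium: 34.4 − 0.002Q = 1 + 0.025Q → Q* = 1237.037, P* = 31.9259.
The subsidy lowers effective supply by 17.5: P = 0.025Q − 16.5.
New quantity: 34.4 − 0.002Q = 0.025Q − 16.5 → Q' = 1885.1852.
Total subsidy cost = 17.5 × 1885.1852 = 32990.74.

32990.74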